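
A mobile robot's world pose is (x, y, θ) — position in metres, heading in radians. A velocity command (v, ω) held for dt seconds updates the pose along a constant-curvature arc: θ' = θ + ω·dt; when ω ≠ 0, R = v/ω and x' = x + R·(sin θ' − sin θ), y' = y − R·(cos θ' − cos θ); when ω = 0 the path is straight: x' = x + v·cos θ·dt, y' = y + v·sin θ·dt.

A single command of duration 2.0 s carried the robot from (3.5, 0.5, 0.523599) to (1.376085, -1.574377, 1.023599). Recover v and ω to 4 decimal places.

Δθ = 1.023599 − 0.523599 = 0.500000
ω = Δθ/dt = 0.500000/2.0 = 0.2500
R = Δx/(sin θ' − sin θ) = -6.0000
v = R·ω = -6.0000·0.2500 = -1.5000

v = -1.5000, ω = 0.2500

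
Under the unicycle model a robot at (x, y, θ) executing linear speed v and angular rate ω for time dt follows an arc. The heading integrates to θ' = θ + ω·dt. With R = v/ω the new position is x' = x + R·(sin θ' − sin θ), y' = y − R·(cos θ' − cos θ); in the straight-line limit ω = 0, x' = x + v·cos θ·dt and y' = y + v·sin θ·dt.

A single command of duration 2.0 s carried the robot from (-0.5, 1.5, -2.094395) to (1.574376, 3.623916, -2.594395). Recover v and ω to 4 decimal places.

Δθ = -2.594395 − -2.094395 = -0.500000
ω = Δθ/dt = -0.500000/2.0 = -0.2500
R = −Δy/(cos θ' − cos θ) = 6.0000
v = R·ω = 6.0000·-0.2500 = -1.5000

v = -1.5000, ω = -0.2500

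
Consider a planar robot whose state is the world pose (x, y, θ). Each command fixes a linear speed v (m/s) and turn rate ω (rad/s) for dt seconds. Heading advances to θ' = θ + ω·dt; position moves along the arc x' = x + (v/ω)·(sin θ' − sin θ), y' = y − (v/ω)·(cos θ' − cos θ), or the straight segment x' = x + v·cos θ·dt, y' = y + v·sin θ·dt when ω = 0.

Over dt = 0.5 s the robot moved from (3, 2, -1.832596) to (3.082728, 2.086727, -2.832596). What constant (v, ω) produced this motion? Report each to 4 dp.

Δθ = -2.832596 − -1.832596 = -1.000000
ω = Δθ/dt = -1.000000/0.5 = -2.0000
R = −Δy/(cos θ' − cos θ) = 0.1250
v = R·ω = 0.1250·-2.0000 = -0.2500

v = -0.2500, ω = -2.0000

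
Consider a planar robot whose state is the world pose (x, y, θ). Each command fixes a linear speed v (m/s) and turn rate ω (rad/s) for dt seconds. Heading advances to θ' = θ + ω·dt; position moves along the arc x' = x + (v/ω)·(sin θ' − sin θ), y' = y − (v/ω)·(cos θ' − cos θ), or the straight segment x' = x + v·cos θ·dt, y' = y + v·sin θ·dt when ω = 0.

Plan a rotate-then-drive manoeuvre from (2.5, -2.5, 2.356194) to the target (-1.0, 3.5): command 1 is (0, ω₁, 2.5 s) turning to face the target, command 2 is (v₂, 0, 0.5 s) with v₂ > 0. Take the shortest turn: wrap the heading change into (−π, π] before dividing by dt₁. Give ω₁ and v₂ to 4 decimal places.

ω₁ = -0.1029, v₂ = 13.8924

heading to target = atan2(3.5−-2.5, -1−2.5) = 2.0989
Δθ = wrap(2.0989 − 2.3562) = -0.2573; ω₁ = Δθ/dt₁ = -0.1029
distance = √((-1−2.5)² + (3.5−-2.5)²) = 6.9462; v₂ = distance/dt₂ = 13.8924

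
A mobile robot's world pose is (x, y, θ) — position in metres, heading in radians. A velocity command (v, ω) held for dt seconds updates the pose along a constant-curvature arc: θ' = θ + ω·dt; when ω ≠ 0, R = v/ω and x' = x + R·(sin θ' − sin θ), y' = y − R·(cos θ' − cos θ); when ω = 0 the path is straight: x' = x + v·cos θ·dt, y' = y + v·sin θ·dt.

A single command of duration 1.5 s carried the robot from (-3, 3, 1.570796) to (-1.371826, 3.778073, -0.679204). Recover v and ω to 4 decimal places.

Δθ = -0.679204 − 1.570796 = -2.250000
ω = Δθ/dt = -2.250000/1.5 = -1.5000
R = Δx/(sin θ' − sin θ) = -1.0000
v = R·ω = -1.0000·-1.5000 = 1.5000

v = 1.5000, ω = -1.5000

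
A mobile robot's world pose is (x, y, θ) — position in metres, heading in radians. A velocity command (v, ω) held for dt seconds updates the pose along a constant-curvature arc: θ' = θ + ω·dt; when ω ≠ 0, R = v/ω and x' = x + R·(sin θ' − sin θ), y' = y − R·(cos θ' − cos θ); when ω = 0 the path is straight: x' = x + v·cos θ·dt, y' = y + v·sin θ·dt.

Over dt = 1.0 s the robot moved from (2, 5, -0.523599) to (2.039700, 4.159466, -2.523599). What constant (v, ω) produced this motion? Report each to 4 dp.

Δθ = -2.523599 − -0.523599 = -2.000000
ω = Δθ/dt = -2.000000/1.0 = -2.0000
R = −Δy/(cos θ' − cos θ) = -0.5000
v = R·ω = -0.5000·-2.0000 = 1.0000

v = 1.0000, ω = -2.0000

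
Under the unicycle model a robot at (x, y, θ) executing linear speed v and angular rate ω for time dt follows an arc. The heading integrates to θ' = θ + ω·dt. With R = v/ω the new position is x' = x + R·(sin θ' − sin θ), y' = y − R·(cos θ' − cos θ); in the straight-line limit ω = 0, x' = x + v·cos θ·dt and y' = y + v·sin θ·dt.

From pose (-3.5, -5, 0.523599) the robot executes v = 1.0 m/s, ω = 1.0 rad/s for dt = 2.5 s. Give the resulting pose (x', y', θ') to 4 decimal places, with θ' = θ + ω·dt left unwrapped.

(-3.8823, -3.1409, 3.0236)

θ' = 0.5236 + 1.0·2.5 = 3.0236
R = v/ω = 1.0/1.0 = 1.0000
x' = -3.5 + 1.0000·(sin 3.0236 − sin 0.5236) = -3.8823
y' = -5 − 1.0000·(cos 3.0236 − cos 0.5236) = -3.1409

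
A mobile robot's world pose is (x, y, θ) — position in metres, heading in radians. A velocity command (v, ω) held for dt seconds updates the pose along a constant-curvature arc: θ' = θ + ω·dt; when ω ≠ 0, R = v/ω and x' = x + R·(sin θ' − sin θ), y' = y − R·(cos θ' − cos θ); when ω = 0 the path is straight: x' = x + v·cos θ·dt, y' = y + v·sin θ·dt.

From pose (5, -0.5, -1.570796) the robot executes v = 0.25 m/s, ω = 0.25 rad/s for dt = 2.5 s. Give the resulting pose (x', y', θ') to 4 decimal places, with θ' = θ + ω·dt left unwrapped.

(5.1890, -1.0851, -0.9458)

θ' = -1.5708 + 0.25·2.5 = -0.9458
R = v/ω = 0.25/0.25 = 1.0000
x' = 5 + 1.0000·(sin -0.9458 − sin -1.5708) = 5.1890
y' = -0.5 − 1.0000·(cos -0.9458 − cos -1.5708) = -1.0851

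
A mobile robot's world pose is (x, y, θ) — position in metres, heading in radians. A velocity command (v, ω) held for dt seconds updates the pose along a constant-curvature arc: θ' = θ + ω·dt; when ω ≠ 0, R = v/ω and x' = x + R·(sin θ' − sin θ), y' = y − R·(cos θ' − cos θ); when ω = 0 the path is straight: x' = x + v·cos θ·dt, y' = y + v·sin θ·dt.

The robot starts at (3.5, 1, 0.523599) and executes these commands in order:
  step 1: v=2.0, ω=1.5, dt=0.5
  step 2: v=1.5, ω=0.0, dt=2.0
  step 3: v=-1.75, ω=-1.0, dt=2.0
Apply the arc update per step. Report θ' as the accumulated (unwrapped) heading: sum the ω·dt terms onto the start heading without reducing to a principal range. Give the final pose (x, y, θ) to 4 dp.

step 1: θ'=1.2736 (R=1.3333) → pose (4.1082, 1.7642, 1.2736)
step 2: θ'=1.2736 (straight) → pose (4.9867, 4.6327, 1.2736)
step 3: θ'=-0.7264 (R=1.7500) → pose (2.1511, 3.8370, -0.7264)

(2.1511, 3.8370, -0.7264)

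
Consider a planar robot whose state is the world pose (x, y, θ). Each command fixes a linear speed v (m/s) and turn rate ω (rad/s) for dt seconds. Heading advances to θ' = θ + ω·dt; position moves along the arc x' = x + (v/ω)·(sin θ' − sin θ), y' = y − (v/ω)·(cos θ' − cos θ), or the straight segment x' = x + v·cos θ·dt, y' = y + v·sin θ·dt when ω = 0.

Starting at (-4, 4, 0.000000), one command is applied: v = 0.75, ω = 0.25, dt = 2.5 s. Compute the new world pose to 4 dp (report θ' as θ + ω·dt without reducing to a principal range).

θ' = 0.0000 + 0.25·2.5 = 0.6250
R = v/ω = 0.75/0.25 = 3.0000
x' = -4 + 3.0000·(sin 0.6250 − sin 0.0000) = -2.2447
y' = 4 − 3.0000·(cos 0.6250 − cos 0.0000) = 4.5671

(-2.2447, 4.5671, 0.6250)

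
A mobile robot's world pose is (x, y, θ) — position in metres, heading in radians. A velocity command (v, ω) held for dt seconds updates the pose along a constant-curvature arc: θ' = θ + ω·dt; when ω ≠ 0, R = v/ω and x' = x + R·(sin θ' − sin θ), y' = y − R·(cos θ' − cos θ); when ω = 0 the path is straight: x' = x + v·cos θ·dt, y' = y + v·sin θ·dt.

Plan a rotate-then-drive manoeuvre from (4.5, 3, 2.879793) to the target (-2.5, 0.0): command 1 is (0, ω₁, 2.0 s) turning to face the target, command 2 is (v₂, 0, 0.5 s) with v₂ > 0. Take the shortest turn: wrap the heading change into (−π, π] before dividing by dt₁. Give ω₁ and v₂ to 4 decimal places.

ω₁ = 0.3333, v₂ = 15.2315

heading to target = atan2(0−3, -2.5−4.5) = -2.7367
Δθ = wrap(-2.7367 − 2.8798) = 0.6667; ω₁ = Δθ/dt₁ = 0.3333
distance = √((-2.5−4.5)² + (0−3)²) = 7.6158; v₂ = distance/dt₂ = 15.2315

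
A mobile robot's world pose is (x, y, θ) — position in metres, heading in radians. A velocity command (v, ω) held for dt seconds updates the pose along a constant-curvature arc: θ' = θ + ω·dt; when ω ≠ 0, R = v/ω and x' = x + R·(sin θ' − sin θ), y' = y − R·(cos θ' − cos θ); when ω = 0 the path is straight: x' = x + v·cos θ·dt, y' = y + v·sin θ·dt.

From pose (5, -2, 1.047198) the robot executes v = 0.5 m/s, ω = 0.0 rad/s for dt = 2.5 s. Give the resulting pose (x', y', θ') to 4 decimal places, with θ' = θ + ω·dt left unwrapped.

θ' = 1.0472 + 0.0·2.5 = 1.0472
ω = 0 → straight: x' = 5 + 0.5·cos(1.0472)·2.5 = 5.6250
y' = -2 + 0.5·sin(1.0472)·2.5 = -0.9175

(5.6250, -0.9175, 1.0472)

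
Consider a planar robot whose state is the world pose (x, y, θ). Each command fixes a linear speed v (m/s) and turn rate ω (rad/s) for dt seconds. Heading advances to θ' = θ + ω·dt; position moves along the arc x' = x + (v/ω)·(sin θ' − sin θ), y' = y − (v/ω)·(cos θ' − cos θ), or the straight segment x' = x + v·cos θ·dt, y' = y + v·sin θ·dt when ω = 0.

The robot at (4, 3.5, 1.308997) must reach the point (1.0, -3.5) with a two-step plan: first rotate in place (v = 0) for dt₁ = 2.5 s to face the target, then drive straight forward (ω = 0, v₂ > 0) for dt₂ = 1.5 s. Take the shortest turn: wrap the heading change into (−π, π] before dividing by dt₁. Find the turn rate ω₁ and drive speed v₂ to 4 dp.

ω₁ = 1.1994, v₂ = 5.0772

heading to target = atan2(-3.5−3.5, 1−4) = -1.9757
Δθ = wrap(-1.9757 − 1.3090) = 2.9985; ω₁ = Δθ/dt₁ = 1.1994
distance = √((1−4)² + (-3.5−3.5)²) = 7.6158; v₂ = distance/dt₂ = 5.0772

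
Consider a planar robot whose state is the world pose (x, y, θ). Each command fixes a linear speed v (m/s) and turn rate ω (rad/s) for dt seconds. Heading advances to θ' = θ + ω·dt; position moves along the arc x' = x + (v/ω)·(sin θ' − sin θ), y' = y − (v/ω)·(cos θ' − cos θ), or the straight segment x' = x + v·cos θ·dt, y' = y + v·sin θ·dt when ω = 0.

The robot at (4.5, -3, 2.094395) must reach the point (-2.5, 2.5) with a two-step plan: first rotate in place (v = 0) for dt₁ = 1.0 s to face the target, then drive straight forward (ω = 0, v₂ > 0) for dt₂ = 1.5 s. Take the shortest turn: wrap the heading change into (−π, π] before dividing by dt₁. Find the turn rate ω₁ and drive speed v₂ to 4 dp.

ω₁ = 0.3812, v₂ = 5.9348

heading to target = atan2(2.5−-3, -2.5−4.5) = 2.4756
Δθ = wrap(2.4756 − 2.0944) = 0.3812; ω₁ = Δθ/dt₁ = 0.3812
distance = √((-2.5−4.5)² + (2.5−-3)²) = 8.9022; v₂ = distance/dt₂ = 5.9348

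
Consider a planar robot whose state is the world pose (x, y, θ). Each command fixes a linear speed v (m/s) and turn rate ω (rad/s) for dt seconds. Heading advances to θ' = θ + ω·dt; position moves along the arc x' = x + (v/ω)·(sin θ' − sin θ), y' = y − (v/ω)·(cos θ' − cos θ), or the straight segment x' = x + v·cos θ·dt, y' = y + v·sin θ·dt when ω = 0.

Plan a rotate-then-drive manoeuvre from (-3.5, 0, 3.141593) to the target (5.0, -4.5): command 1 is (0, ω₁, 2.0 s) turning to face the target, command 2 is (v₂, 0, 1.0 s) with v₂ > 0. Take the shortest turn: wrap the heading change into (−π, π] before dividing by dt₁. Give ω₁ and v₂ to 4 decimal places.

ω₁ = 1.3273, v₂ = 9.6177

heading to target = atan2(-4.5−0, 5−-3.5) = -0.4869
Δθ = wrap(-0.4869 − 3.1416) = 2.6547; ω₁ = Δθ/dt₁ = 1.3273
distance = √((5−-3.5)² + (-4.5−0)²) = 9.6177; v₂ = distance/dt₂ = 9.6177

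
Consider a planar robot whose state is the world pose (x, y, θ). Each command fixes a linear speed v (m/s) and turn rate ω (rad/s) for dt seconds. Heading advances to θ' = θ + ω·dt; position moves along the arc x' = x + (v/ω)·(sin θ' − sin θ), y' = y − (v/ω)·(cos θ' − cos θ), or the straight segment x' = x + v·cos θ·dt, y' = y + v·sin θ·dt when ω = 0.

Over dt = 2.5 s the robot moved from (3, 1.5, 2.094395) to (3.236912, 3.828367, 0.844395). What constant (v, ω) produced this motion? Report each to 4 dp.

Δθ = 0.844395 − 2.094395 = -1.250000
ω = Δθ/dt = -1.250000/2.5 = -0.5000
R = −Δy/(cos θ' − cos θ) = -2.0000
v = R·ω = -2.0000·-0.5000 = 1.0000

v = 1.0000, ω = -0.5000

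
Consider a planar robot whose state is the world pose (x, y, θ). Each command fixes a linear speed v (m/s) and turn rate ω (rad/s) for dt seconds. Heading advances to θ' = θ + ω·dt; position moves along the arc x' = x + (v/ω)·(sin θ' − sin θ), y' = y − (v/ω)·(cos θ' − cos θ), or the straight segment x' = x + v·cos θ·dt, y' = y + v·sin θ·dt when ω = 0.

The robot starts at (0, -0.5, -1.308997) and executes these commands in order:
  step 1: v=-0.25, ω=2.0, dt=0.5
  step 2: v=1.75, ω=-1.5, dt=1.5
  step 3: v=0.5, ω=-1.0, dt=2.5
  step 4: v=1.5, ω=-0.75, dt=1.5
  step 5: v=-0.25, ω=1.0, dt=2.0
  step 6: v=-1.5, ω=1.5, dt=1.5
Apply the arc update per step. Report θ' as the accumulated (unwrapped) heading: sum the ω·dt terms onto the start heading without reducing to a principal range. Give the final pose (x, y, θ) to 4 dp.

(2.7493, -0.8267, -1.9340)

step 1: θ'=-0.3090 (R=-0.1250) → pose (-0.0827, -0.4133, -0.3090)
step 2: θ'=-2.5590 (R=-1.1667) → pose (0.2044, -2.4989, -2.5590)
step 3: θ'=-5.0590 (R=-0.5000) → pose (-0.5410, -1.9115, -5.0590)
step 4: θ'=-6.1840 (R=-2.0000) → pose (1.1420, -0.6008, -6.1840)
step 5: θ'=-4.1840 (R=-0.2500) → pose (0.9509, -0.9756, -4.1840)
step 6: θ'=-1.9340 (R=-1.0000) → pose (2.7493, -0.8267, -1.9340)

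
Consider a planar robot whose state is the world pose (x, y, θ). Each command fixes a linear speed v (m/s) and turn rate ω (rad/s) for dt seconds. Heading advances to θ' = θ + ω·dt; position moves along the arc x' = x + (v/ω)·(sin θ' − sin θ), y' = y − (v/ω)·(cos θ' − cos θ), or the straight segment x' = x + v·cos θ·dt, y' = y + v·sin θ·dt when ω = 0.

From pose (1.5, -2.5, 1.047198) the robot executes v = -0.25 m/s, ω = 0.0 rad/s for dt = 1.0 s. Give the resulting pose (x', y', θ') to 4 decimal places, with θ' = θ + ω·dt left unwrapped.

θ' = 1.0472 + 0.0·1.0 = 1.0472
ω = 0 → straight: x' = 1.5 + -0.25·cos(1.0472)·1.0 = 1.3750
y' = -2.5 + -0.25·sin(1.0472)·1.0 = -2.7165

(1.3750, -2.7165, 1.0472)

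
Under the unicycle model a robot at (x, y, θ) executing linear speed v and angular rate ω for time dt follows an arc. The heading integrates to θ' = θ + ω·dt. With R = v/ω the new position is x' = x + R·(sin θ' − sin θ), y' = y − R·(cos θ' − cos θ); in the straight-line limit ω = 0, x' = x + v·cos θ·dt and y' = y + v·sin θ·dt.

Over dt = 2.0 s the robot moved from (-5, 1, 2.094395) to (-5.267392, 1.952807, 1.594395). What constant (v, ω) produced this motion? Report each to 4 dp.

v = 0.5000, ω = -0.2500

Δθ = 1.594395 − 2.094395 = -0.500000
ω = Δθ/dt = -0.500000/2.0 = -0.2500
R = −Δy/(cos θ' − cos θ) = -2.0000
v = R·ω = -2.0000·-0.2500 = 0.5000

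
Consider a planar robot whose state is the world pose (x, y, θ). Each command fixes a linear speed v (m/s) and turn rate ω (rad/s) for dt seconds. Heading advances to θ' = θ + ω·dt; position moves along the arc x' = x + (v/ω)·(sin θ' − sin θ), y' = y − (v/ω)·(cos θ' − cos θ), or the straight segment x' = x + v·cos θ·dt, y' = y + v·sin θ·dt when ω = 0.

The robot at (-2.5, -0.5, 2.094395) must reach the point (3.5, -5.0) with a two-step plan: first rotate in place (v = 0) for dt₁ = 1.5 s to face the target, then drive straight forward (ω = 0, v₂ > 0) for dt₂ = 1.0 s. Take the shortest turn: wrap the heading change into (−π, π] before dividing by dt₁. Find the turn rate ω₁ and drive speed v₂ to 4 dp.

heading to target = atan2(-5−-0.5, 3.5−-2.5) = -0.6435
Δθ = wrap(-0.6435 − 2.0944) = -2.7379; ω₁ = Δθ/dt₁ = -1.8253
distance = √((3.5−-2.5)² + (-5−-0.5)²) = 7.5000; v₂ = distance/dt₂ = 7.5000

ω₁ = -1.8253, v₂ = 7.5000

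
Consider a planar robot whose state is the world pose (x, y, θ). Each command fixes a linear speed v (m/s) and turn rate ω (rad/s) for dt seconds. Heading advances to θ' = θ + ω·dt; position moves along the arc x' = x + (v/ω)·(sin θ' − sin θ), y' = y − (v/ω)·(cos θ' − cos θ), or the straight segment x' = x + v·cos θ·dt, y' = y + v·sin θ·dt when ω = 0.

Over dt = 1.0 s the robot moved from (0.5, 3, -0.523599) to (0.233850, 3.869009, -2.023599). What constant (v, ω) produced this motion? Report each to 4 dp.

Δθ = -2.023599 − -0.523599 = -1.500000
ω = Δθ/dt = -1.500000/1.0 = -1.5000
R = −Δy/(cos θ' − cos θ) = 0.6667
v = R·ω = 0.6667·-1.5000 = -1.0000

v = -1.0000, ω = -1.5000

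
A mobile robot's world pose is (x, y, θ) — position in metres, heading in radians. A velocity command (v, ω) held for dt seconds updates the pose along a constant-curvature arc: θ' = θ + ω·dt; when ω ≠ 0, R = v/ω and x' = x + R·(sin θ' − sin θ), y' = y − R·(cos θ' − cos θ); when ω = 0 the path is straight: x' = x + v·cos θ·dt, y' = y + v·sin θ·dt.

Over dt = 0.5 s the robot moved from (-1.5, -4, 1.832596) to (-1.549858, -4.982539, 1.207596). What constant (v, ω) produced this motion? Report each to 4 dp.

Δθ = 1.207596 − 1.832596 = -0.625000
ω = Δθ/dt = -0.625000/0.5 = -1.2500
R = −Δy/(cos θ' − cos θ) = 1.6000
v = R·ω = 1.6000·-1.2500 = -2.0000

v = -2.0000, ω = -1.2500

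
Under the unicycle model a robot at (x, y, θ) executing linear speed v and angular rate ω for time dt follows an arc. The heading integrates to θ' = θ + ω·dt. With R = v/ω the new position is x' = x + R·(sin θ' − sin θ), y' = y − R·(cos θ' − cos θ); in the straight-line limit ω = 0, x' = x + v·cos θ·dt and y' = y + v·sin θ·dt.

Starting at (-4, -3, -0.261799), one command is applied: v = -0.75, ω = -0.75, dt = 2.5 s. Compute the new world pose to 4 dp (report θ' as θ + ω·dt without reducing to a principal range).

θ' = -0.2618 + -0.75·2.5 = -2.1368
R = v/ω = -0.75/-0.75 = 1.0000
x' = -4 + 1.0000·(sin -2.1368 − sin -0.2618) = -4.5852
y' = -3 − 1.0000·(cos -2.1368 − cos -0.2618) = -1.4978

(-4.5852, -1.4978, -2.1368)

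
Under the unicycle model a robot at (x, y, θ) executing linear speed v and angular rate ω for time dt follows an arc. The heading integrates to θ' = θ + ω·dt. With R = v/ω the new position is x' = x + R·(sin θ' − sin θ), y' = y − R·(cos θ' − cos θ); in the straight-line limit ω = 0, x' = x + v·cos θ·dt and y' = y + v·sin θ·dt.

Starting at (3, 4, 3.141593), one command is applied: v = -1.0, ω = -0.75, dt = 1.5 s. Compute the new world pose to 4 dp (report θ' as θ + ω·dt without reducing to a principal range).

θ' = 3.1416 + -0.75·1.5 = 2.0166
R = v/ω = -1.0/-0.75 = 1.3333
x' = 3 + 1.3333·(sin 2.0166 − sin 3.1416) = 4.2030
y' = 4 − 1.3333·(cos 2.0166 − cos 3.1416) = 3.2416

(4.2030, 3.2416, 2.0166)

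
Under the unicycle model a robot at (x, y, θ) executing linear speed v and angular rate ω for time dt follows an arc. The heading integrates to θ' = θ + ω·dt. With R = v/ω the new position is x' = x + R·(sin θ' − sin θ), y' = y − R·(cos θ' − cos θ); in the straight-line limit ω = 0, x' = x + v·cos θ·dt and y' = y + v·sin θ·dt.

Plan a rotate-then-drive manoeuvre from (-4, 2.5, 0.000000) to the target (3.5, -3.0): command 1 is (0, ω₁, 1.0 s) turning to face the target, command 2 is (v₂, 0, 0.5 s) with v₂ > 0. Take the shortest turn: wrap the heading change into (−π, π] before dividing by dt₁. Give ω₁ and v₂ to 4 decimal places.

heading to target = atan2(-3−2.5, 3.5−-4) = -0.6327
Δθ = wrap(-0.6327 − 0.0000) = -0.6327; ω₁ = Δθ/dt₁ = -0.6327
distance = √((3.5−-4)² + (-3−2.5)²) = 9.3005; v₂ = distance/dt₂ = 18.6011

ω₁ = -0.6327, v₂ = 18.6011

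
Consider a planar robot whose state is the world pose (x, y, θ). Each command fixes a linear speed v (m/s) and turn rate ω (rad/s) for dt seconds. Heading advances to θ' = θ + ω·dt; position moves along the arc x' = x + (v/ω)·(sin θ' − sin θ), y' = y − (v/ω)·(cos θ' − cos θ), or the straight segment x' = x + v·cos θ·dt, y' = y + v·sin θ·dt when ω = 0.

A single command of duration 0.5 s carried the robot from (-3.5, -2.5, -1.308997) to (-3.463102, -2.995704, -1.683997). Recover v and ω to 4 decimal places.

v = 1.0000, ω = -0.7500

Δθ = -1.683997 − -1.308997 = -0.375000
ω = Δθ/dt = -0.375000/0.5 = -0.7500
R = −Δy/(cos θ' − cos θ) = -1.3333
v = R·ω = -1.3333·-0.7500 = 1.0000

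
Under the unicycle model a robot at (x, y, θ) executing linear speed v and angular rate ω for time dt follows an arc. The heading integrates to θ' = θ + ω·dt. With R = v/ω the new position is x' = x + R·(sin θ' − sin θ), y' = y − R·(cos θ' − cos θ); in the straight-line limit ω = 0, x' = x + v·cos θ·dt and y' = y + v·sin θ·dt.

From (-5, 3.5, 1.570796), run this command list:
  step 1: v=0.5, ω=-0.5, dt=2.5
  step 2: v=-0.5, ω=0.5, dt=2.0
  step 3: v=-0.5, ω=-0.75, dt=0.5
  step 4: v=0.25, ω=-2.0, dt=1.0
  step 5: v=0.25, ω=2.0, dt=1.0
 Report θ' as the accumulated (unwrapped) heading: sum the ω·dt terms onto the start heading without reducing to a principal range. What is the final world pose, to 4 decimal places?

step 1: θ'=0.3208 (R=-1.0000) → pose (-4.3153, 4.4490, 0.3208)
step 2: θ'=1.3208 (R=-1.0000) → pose (-4.9689, 3.7474, 1.3208)
step 3: θ'=0.9458 (R=0.6667) → pose (-5.0742, 3.5223, 0.9458)
step 4: θ'=-1.0542 (R=-0.1250) → pose (-4.8642, 3.5109, -1.0542)
step 5: θ'=0.9458 (R=0.1250) → pose (-4.6541, 3.4995, 0.9458)

(-4.6541, 3.4995, 0.9458)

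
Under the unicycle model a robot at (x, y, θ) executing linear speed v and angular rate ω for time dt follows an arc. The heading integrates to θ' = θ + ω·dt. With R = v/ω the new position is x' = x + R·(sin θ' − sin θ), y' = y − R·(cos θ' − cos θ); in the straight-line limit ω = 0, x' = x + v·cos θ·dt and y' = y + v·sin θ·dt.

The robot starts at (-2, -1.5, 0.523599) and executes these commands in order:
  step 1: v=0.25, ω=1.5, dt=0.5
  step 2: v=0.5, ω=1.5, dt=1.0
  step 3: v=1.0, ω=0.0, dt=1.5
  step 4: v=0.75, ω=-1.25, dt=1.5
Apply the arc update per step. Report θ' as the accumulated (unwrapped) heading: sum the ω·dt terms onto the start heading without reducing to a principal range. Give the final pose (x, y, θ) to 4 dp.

(-3.7760, 0.4772, 0.8986)

step 1: θ'=1.2736 (R=0.1667) → pose (-1.9240, -1.4045, 1.2736)
step 2: θ'=2.7736 (R=0.3333) → pose (-2.1228, -0.9958, 2.7736)
step 3: θ'=2.7736 (straight) → pose (-3.5224, -0.4562, 2.7736)
step 4: θ'=0.8986 (R=-0.6000) → pose (-3.7760, 0.4772, 0.8986)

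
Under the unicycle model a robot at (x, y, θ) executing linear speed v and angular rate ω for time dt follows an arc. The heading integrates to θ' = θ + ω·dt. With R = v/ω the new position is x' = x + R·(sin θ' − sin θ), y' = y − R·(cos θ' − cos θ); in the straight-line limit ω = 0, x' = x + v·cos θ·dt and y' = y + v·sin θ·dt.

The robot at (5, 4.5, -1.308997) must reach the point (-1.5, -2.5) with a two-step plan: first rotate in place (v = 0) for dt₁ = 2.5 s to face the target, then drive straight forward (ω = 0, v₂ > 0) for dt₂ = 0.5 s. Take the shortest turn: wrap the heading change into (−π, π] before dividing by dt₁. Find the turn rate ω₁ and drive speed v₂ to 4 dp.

heading to target = atan2(-2.5−4.5, -1.5−5) = -2.3192
Δθ = wrap(-2.3192 − -1.3090) = -1.0102; ω₁ = Δθ/dt₁ = -0.4041
distance = √((-1.5−5)² + (-2.5−4.5)²) = 9.5525; v₂ = distance/dt₂ = 19.1050

ω₁ = -0.4041, v₂ = 19.1050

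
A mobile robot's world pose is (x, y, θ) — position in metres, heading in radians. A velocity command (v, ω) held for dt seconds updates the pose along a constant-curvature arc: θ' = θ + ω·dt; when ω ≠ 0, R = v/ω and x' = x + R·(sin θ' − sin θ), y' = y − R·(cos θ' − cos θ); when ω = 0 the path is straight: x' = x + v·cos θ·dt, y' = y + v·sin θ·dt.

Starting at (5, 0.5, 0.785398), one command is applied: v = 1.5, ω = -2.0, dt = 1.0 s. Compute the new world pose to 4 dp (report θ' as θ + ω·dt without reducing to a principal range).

θ' = 0.7854 + -2.0·1.0 = -1.2146
R = v/ω = 1.5/-2.0 = -0.7500
x' = 5 + -0.7500·(sin -1.2146 − sin 0.7854) = 6.2333
y' = 0.5 − -0.7500·(cos -1.2146 − cos 0.7854) = 0.2312

(6.2333, 0.2312, -1.2146)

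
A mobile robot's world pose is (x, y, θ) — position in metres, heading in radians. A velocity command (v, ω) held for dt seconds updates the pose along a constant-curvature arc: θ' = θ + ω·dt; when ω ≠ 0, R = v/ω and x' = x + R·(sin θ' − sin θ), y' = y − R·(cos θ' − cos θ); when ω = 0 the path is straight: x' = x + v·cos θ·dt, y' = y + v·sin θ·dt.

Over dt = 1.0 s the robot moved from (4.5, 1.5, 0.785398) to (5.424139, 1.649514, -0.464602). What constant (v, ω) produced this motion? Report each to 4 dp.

v = 1.0000, ω = -1.2500

Δθ = -0.464602 − 0.785398 = -1.250000
ω = Δθ/dt = -1.250000/1.0 = -1.2500
R = Δx/(sin θ' − sin θ) = -0.8000
v = R·ω = -0.8000·-1.2500 = 1.0000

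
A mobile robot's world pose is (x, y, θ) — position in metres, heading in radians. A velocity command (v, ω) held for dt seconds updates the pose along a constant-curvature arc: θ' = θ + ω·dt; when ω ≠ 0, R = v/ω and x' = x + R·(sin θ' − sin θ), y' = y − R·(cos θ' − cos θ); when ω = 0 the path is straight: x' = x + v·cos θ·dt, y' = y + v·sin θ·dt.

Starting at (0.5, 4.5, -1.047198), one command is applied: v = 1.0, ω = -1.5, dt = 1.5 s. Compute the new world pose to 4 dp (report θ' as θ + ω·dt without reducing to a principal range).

(-0.1807, 3.5081, -3.2972)

θ' = -1.0472 + -1.5·1.5 = -3.2972
R = v/ω = 1.0/-1.5 = -0.6667
x' = 0.5 + -0.6667·(sin -3.2972 − sin -1.0472) = -0.1807
y' = 4.5 − -0.6667·(cos -3.2972 − cos -1.0472) = 3.5081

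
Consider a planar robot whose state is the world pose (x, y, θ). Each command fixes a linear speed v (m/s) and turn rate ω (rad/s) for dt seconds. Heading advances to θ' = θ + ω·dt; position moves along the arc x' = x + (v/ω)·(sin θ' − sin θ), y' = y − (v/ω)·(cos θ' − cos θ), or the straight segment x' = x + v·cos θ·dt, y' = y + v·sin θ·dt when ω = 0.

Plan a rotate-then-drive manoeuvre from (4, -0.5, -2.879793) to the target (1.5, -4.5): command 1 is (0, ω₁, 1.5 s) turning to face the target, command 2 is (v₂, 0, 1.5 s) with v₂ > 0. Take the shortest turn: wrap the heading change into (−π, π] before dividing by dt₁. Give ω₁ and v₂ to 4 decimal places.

ω₁ = 0.5003, v₂ = 3.1447

heading to target = atan2(-4.5−-0.5, 1.5−4) = -2.1294
Δθ = wrap(-2.1294 − -2.8798) = 0.7504; ω₁ = Δθ/dt₁ = 0.5003
distance = √((1.5−4)² + (-4.5−-0.5)²) = 4.7170; v₂ = distance/dt₂ = 3.1447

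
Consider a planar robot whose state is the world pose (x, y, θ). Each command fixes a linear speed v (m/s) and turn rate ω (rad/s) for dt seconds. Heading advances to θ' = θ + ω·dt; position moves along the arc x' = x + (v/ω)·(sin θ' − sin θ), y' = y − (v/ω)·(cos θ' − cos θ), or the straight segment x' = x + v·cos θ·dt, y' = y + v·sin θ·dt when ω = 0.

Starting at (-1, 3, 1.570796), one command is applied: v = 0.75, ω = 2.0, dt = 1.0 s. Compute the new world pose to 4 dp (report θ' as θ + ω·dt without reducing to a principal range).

(-1.5311, 3.3410, 3.5708)

θ' = 1.5708 + 2.0·1.0 = 3.5708
R = v/ω = 0.75/2.0 = 0.3750
x' = -1 + 0.3750·(sin 3.5708 − sin 1.5708) = -1.5311
y' = 3 − 0.3750·(cos 3.5708 − cos 1.5708) = 3.3410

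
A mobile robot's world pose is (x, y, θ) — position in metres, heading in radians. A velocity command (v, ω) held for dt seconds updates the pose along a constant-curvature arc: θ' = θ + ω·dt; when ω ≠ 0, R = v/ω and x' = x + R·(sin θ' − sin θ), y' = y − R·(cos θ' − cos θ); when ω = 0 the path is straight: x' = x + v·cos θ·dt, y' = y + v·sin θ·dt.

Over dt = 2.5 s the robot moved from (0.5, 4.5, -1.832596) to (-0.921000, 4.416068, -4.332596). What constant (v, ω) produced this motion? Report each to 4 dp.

v = 0.7500, ω = -1.0000

Δθ = -4.332596 − -1.832596 = -2.500000
ω = Δθ/dt = -2.500000/2.5 = -1.0000
R = Δx/(sin θ' − sin θ) = -0.7500
v = R·ω = -0.7500·-1.0000 = 0.7500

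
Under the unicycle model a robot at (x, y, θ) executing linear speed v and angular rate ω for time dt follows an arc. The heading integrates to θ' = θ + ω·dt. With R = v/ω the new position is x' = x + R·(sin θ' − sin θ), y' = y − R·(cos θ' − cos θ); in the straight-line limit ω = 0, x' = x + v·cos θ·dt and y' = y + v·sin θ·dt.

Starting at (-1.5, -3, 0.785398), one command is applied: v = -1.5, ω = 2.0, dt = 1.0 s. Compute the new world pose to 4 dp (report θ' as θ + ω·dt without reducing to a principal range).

(-1.2312, -4.2333, 2.7854)

θ' = 0.7854 + 2.0·1.0 = 2.7854
R = v/ω = -1.5/2.0 = -0.7500
x' = -1.5 + -0.7500·(sin 2.7854 − sin 0.7854) = -1.2312
y' = -3 − -0.7500·(cos 2.7854 − cos 0.7854) = -4.2333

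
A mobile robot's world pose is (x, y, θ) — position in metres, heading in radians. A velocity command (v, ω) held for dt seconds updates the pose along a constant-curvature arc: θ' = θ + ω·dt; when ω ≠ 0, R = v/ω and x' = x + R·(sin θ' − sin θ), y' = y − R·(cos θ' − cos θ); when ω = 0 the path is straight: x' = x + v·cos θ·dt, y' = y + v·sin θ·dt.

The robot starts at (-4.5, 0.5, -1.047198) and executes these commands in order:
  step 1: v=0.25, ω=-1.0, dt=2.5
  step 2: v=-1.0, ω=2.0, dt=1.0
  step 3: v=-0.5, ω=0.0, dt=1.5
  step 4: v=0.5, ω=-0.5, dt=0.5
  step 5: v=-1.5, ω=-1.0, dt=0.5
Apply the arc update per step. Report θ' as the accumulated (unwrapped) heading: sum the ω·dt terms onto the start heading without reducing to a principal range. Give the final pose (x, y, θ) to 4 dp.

step 1: θ'=-3.5472 (R=-0.2500) → pose (-4.8152, 0.1453, -3.5472)
step 2: θ'=-1.5472 (R=-0.5000) → pose (-4.1180, 0.6165, -1.5472)
step 3: θ'=-1.5472 (straight) → pose (-4.1357, 1.3663, -1.5472)
step 4: θ'=-1.7972 (R=-1.0000) → pose (-4.1609, 1.1182, -1.7972)
step 5: θ'=-2.2972 (R=1.5000) → pose (-3.8206, 1.7778, -2.2972)

(-3.8206, 1.7778, -2.2972)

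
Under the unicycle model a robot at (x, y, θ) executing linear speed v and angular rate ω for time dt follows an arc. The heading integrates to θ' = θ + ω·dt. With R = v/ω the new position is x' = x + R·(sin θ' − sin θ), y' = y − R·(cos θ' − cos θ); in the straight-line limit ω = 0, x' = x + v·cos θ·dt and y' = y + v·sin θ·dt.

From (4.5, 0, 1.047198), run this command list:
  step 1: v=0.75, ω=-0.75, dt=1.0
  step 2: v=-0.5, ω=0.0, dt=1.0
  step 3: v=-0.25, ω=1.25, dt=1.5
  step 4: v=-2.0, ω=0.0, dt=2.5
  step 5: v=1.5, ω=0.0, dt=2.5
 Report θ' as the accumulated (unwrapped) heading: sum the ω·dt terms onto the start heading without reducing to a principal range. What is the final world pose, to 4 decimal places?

(5.1960, -1.0253, 2.1722)

step 1: θ'=0.2972 (R=-1.0000) → pose (5.0732, 0.4562, 0.2972)
step 2: θ'=0.2972 (straight) → pose (4.5951, 0.3097, 0.2972)
step 3: θ'=2.1722 (R=-0.2000) → pose (4.4888, 0.0053, 2.1722)
step 4: θ'=2.1722 (straight) → pose (7.3178, -4.1174, 2.1722)
step 5: θ'=2.1722 (straight) → pose (5.1960, -1.0253, 2.1722)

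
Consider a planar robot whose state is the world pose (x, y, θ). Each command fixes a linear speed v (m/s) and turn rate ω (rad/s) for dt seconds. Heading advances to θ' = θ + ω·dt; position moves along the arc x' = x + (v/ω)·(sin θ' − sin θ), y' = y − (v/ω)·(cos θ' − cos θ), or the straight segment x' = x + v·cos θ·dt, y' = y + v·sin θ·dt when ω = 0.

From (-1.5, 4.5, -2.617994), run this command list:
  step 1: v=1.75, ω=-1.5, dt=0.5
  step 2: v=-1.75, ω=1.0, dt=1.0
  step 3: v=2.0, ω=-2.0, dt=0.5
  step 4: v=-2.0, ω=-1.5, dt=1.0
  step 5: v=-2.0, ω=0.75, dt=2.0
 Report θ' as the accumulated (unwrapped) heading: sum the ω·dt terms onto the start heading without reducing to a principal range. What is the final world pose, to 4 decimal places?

step 1: θ'=-3.3680 (R=-1.1667) → pose (-2.3452, 4.3735, -3.3680)
step 2: θ'=-2.3680 (R=-1.7500) → pose (-0.7296, 4.8269, -2.3680)
step 3: θ'=-3.3680 (R=-1.0000) → pose (-1.6528, 4.5678, -3.3680)
step 4: θ'=-4.8680 (R=1.3333) → pose (-0.6349, 3.0618, -4.8680)
step 5: θ'=-3.3680 (R=-2.6667) → pose (1.4010, 0.0499, -3.3680)

(1.4010, 0.0499, -3.3680)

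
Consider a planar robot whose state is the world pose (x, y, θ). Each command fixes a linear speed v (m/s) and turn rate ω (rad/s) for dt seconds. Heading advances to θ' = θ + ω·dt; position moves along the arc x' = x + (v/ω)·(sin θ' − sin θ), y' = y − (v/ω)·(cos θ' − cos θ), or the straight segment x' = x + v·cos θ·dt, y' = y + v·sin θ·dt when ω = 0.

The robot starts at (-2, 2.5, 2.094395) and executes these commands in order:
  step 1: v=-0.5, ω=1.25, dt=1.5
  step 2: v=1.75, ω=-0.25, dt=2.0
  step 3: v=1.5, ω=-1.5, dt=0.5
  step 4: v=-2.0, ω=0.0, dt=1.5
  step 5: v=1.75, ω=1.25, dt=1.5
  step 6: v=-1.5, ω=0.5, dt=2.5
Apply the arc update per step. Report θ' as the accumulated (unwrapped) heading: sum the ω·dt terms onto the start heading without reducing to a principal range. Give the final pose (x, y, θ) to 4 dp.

(-5.9241, 1.2996, 5.8444)

step 1: θ'=3.9694 (R=-0.4000) → pose (-1.3590, 2.4294, 3.9694)
step 2: θ'=3.4694 (R=-7.0000) → pose (-4.2604, 0.5376, 3.4694)
step 3: θ'=2.7194 (R=-1.0000) → pose (-4.9921, 0.5722, 2.7194)
step 4: θ'=2.7194 (straight) → pose (-2.2556, -0.6571, 2.7194)
step 5: θ'=4.5944 (R=1.4000) → pose (-4.2195, -1.7694, 4.5944)
step 6: θ'=5.8444 (R=-3.0000) → pose (-5.9241, 1.2996, 5.8444)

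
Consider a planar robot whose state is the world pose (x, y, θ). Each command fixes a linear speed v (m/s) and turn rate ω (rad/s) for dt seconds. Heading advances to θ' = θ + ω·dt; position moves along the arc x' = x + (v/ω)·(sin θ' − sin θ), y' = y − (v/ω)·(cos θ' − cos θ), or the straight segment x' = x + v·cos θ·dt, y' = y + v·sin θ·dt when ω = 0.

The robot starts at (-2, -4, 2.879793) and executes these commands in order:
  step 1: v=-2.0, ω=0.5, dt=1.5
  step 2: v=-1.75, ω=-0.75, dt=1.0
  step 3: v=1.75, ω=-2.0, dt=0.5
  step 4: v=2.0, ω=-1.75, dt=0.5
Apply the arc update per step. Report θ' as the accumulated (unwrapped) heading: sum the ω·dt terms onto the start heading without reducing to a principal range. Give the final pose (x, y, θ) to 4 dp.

(2.1268, -1.9364, 1.0048)

step 1: θ'=3.6298 (R=-4.0000) → pose (0.9114, -3.6690, 3.6298)
step 2: θ'=2.8798 (R=2.3333) → pose (2.6098, -3.4759, 2.8798)
step 3: θ'=1.8798 (R=-0.8750) → pose (2.0027, -2.8968, 1.8798)
step 4: θ'=1.0048 (R=-1.1429) → pose (2.1268, -1.9364, 1.0048)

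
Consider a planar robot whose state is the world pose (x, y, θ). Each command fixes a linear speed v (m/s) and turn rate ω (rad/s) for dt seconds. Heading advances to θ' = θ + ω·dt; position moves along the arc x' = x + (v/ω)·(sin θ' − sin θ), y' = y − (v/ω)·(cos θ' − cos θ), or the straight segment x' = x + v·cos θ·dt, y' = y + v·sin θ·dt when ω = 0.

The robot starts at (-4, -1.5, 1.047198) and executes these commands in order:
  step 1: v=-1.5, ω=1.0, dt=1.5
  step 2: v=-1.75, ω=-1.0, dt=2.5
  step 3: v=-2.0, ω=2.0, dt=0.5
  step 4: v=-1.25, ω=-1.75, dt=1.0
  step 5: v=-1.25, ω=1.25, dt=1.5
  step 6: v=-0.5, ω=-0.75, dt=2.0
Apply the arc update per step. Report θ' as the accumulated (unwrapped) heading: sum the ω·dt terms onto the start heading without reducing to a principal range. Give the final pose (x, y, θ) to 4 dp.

step 1: θ'=2.5472 (R=-1.5000) → pose (-3.5410, -3.4927, 2.5472)
step 2: θ'=0.0472 (R=1.7500) → pose (-4.4384, -6.6906, 0.0472)
step 3: θ'=1.0472 (R=-1.0000) → pose (-5.2573, -7.1895, 1.0472)
step 4: θ'=-0.7028 (R=0.7143) → pose (-6.3375, -7.3774, -0.7028)
step 5: θ'=1.1722 (R=-1.0000) → pose (-7.9055, -7.7523, 1.1722)
step 6: θ'=-0.3278 (R=0.6667) → pose (-8.7345, -8.1247, -0.3278)

(-8.7345, -8.1247, -0.3278)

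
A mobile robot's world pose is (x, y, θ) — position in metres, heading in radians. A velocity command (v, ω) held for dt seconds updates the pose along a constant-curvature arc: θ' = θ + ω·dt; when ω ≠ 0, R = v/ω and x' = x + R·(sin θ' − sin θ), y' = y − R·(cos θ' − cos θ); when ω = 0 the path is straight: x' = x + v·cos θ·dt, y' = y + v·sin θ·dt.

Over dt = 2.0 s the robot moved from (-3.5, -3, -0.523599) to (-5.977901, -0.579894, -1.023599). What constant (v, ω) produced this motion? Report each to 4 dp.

v = -1.7500, ω = -0.2500

Δθ = -1.023599 − -0.523599 = -0.500000
ω = Δθ/dt = -0.500000/2.0 = -0.2500
R = Δx/(sin θ' − sin θ) = 7.0000
v = R·ω = 7.0000·-0.2500 = -1.7500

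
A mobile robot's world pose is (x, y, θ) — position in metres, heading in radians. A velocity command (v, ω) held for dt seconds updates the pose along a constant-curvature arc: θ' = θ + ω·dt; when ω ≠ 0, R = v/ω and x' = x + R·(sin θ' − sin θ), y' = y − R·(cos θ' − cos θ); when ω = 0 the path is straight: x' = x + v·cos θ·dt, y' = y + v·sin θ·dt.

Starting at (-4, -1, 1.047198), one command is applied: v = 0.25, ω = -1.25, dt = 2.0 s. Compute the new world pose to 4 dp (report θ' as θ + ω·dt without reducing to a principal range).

θ' = 1.0472 + -1.25·2.0 = -1.4528
R = v/ω = 0.25/-1.25 = -0.2000
x' = -4 + -0.2000·(sin -1.4528 − sin 1.0472) = -3.6282
y' = -1 − -0.2000·(cos -1.4528 − cos 1.0472) = -1.0765

(-3.6282, -1.0765, -1.4528)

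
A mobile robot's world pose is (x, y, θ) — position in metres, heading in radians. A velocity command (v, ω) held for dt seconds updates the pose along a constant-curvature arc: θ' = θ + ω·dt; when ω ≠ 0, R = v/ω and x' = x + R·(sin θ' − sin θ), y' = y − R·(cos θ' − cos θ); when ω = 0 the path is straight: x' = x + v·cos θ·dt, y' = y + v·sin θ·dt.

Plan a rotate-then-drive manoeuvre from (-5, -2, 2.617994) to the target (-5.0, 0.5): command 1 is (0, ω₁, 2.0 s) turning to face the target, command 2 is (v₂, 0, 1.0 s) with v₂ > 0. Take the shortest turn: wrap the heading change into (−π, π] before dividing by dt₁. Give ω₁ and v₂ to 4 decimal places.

heading to target = atan2(0.5−-2, -5−-5) = 1.5708
Δθ = wrap(1.5708 − 2.6180) = -1.0472; ω₁ = Δθ/dt₁ = -0.5236
distance = √((-5−-5)² + (0.5−-2)²) = 2.5000; v₂ = distance/dt₂ = 2.5000

ω₁ = -0.5236, v₂ = 2.5000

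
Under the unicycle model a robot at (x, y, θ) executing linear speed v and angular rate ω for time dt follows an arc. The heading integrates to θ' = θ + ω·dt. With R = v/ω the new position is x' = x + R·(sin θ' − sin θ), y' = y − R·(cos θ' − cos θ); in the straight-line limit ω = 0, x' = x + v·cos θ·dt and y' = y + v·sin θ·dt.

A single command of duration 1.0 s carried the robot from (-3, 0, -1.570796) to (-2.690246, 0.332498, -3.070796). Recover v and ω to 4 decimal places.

v = -0.5000, ω = -1.5000

Δθ = -3.070796 − -1.570796 = -1.500000
ω = Δθ/dt = -1.500000/1.0 = -1.5000
R = −Δy/(cos θ' − cos θ) = 0.3333
v = R·ω = 0.3333·-1.5000 = -0.5000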